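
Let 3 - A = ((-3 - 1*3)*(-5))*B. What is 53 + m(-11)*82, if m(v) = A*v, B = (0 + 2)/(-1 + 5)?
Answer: 10877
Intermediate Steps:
B = ½ (B = 2/4 = 2*(¼) = ½ ≈ 0.50000)
A = -12 (A = 3 - (-3 - 1*3)*(-5)/2 = 3 - (-3 - 3)*(-5)/2 = 3 - (-6*(-5))/2 = 3 - 30/2 = 3 - 1*15 = 3 - 15 = -12)
m(v) = -12*v
53 + m(-11)*82 = 53 - 12*(-11)*82 = 53 + 132*82 = 53 + 10824 = 10877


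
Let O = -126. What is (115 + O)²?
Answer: 121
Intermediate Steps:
(115 + O)² = (115 - 126)² = (-11)² = 121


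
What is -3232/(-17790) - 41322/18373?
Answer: -337868422/163427835 ≈ -2.0674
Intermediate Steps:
-3232/(-17790) - 41322/18373 = -3232*(-1/17790) - 41322*1/18373 = 1616/8895 - 41322/18373 = -337868422/163427835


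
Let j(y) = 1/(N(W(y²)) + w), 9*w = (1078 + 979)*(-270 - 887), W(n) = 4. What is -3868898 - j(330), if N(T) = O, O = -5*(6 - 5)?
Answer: -9207954026603/2379994 ≈ -3.8689e+6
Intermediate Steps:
O = -5 (O = -5*1 = -5)
w = -2379949/9 (w = ((1078 + 979)*(-270 - 887))/9 = (2057*(-1157))/9 = (⅑)*(-2379949) = -2379949/9 ≈ -2.6444e+5)
N(T) = -5
j(y) = -9/2379994 (j(y) = 1/(-5 - 2379949/9) = 1/(-2379994/9) = -9/2379994)
-3868898 - j(330) = -3868898 - 1*(-9/2379994) = -3868898 + 9/2379994 = -9207954026603/2379994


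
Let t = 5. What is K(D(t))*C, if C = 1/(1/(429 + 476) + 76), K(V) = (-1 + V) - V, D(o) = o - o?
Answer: -905/68781 ≈ -0.013158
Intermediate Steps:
D(o) = 0
K(V) = -1
C = 905/68781 (C = 1/(1/905 + 76) = 1/(68781/905) = 905/68781 ≈ 0.013158)
K(D(t))*C = -1*905/68781 = -905/68781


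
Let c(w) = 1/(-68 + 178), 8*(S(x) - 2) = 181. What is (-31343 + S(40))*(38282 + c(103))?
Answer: -95914425317/80 ≈ -1.1989e+9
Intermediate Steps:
S(x) = 197/8 (S(x) = 2 + (⅛)*181 = 2 + 181/8 = 197/8)
c(w) = 1/110
(-31343 + S(40))*(38282 + c(103)) = (-31343 + 197/8)*(38282 + 1/110) = -250547/8*4211021/110 = -95914425317/80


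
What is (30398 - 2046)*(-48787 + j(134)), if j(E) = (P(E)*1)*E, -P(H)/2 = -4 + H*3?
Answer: -4407346752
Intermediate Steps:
P(H) = 8 - 6*H (P(H) = -2*(-4 + H*3) = -2*(-4 + 3*H) = 8 - 6*H)
j(E) = E*(8 - 6*E) (j(E) = ((8 - 6*E)*1)*E = (8 - 6*E)*E = E*(8 - 6*E))
(30398 - 2046)*(-48787 + j(134)) = (30398 - 2046)*(-48787 + 2*134*(4 - 3*134)) = 28352*(-48787 + 2*134*(4 - 402)) = 28352*(-48787 + 2*134*(-398)) = 28352*(-48787 - 106664) = 28352*(-155451) = -4407346752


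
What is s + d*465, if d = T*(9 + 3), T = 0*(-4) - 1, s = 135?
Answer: -5445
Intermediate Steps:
T = -1 (T = 0 - 1 = -1)
d = -12 (d = -(9 + 3) = -1*12 = -12)
s + d*465 = 135 - 12*465 = 135 - 5580 = -5445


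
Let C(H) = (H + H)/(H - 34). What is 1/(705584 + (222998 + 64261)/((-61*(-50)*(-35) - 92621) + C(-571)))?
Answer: 120618313/85106177968097 ≈ 1.4173e-6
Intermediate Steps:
C(H) = 2*H/(-34 + H) (C(H) = (2*H)/(-34 + H) = 2*H/(-34 + H))
1/(705584 + (222998 + 64261)/((-61*(-50)*(-35) - 92621) + C(-571))) = 1/(705584 + (222998 + 64261)/((-61*(-50)*(-35) - 92621) + 2*(-571)/(-34 - 571))) = 1/(705584 + 287259/((3050*(-35) - 92621) + 2*(-571)/(-605))) = 1/(705584 + 287259/((-106750 - 92621) + 2*(-571)*(-1/605))) = 1/(705584 + 287259/(-199371 + 1142/605)) = 1/(705584 + 287259/(-120618313/605)) = 1/(705584 + 287259*(-605/120618313)) = 1/(705584 - 173791695/120618313) = 1/(85106177968097/120618313) = 120618313/85106177968097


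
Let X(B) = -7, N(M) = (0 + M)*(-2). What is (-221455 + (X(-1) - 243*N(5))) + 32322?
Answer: -186710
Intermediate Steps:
N(M) = -2*M (N(M) = M*(-2) = -2*M)
(-221455 + (X(-1) - 243*N(5))) + 32322 = (-221455 + (-7 - (-486)*5)) + 32322 = (-221455 + (-7 - 243*(-10))) + 32322 = (-221455 + (-7 + 2430)) + 32322 = (-221455 + 2423) + 32322 = -219032 + 32322 = -186710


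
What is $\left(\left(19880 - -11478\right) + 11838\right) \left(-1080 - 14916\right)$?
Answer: $-690963216$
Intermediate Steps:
$\left(\left(19880 - -11478\right) + 11838\right) \left(-1080 - 14916\right) = \left(\left(19880 + 11478\right) + 11838\right) \left(-15996\right) = \left(31358 + 11838\right) \left(-15996\right) = 43196 \left(-15996\right) = -690963216$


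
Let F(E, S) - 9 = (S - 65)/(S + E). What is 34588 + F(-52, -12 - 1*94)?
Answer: 5466497/158 ≈ 34598.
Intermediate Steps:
F(E, S) = 9 + (-65 + S)/(E + S) (F(E, S) = 9 + (S - 65)/(S + E) = 9 + (-65 + S)/(E + S))
34588 + F(-52, -12 - 1*94) = 34588 + (-65 + 9*(-52) + 10*(-12 - 1*94))/(-52 + (-12 - 1*94)) = 34588 + (-65 - 468 + 10*(-12 - 94))/(-52 + (-12 - 94)) = 34588 + (-65 - 468 + 10*(-106))/(-52 - 106) = 34588 + (-65 - 468 - 1060)/(-158) = 34588 - 1/158*(-1593) = 34588 + 1593/158 = 5466497/158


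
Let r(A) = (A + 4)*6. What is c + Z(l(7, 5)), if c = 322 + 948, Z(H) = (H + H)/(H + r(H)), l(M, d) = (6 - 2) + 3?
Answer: 92724/73 ≈ 1270.2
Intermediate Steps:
l(M, d) = 7 (l(M, d) = 4 + 3 = 7)
r(A) = 24 + 6*A (r(A) = (4 + A)*6 = 24 + 6*A)
Z(H) = 2*H/(24 + 7*H) (Z(H) = (H + H)/(H + (24 + 6*H)) = (2*H)/(24 + 7*H) = 2*H/(24 + 7*H))
c = 1270
c + Z(l(7, 5)) = 1270 + 2*7/(24 + 7*7) = 1270 + 2*7/(24 + 49) = 1270 + 2*7/73 = 1270 + 2*7*(1/73) = 1270 + 14/73 = 92724/73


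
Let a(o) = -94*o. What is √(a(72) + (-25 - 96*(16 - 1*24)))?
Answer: 5*I*√241 ≈ 77.621*I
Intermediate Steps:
√(a(72) + (-25 - 96*(16 - 1*24))) = √(-94*72 + (-25 - 96*(16 - 1*24))) = √(-6768 + (-25 - 96*(16 - 24))) = √(-6768 + (-25 - 96*(-8))) = √(-6768 + (-25 + 768)) = √(-6768 + 743) = √(-6025) = 5*I*√241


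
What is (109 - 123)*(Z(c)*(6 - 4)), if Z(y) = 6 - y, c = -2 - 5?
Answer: -364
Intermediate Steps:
c = -7
(109 - 123)*(Z(c)*(6 - 4)) = (109 - 123)*((6 - 1*(-7))*(6 - 4)) = -14*(6 + 7)*2 = -182*2 = -14*26 = -364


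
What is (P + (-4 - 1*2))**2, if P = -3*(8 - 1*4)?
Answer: 324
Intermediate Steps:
P = -12 (P = -3*(8 - 4) = -3*4 = -12)
(P + (-4 - 1*2))**2 = (-12 + (-4 - 1*2))**2 = (-12 + (-4 - 2))**2 = (-12 - 6)**2 = (-18)**2 = 324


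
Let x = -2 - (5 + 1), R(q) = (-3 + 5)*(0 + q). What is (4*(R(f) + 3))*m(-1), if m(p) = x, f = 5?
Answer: -416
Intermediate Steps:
R(q) = 2*q
x = -8 (x = -2 - 1*6 = -2 - 6 = -8)
m(p) = -8
(4*(R(f) + 3))*m(-1) = (4*(2*5 + 3))*(-8) = (4*(10 + 3))*(-8) = (4*13)*(-8) = 52*(-8) = -416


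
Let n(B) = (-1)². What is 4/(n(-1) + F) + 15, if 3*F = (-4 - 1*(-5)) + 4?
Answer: 33/2 ≈ 16.500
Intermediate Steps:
n(B) = 1
F = 5/3 (F = ((-4 - 1*(-5)) + 4)/3 = ((-4 + 5) + 4)/3 = (1 + 4)/3 = (⅓)*5 = 5/3 ≈ 1.6667)
4/(n(-1) + F) + 15 = 4/(1 + 5/3) + 15 = 4/(8/3) + 15 = (3/8)*4 + 15 = 3/2 + 15 = 33/2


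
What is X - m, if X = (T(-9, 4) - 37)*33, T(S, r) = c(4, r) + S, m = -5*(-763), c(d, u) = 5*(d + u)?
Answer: -4013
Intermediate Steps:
c(d, u) = 5*d + 5*u
m = 3815
T(S, r) = 20 + S + 5*r (T(S, r) = (5*4 + 5*r) + S = (20 + 5*r) + S = 20 + S + 5*r)
X = -198 (X = ((20 - 9 + 5*4) - 37)*33 = ((20 - 9 + 20) - 37)*33 = (31 - 37)*33 = -6*33 = -198)
X - m = -198 - 1*3815 = -198 - 3815 = -4013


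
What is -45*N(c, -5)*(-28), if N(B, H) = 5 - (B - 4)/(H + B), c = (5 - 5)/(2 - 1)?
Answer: 5292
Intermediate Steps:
c = 0 (c = 0/1 = 0*1 = 0)
N(B, H) = 5 - (-4 + B)/(B + H)
-45*N(c, -5)*(-28) = -45*(4 + 4*0 + 5*(-5))/(0 - 5)*(-28) = -45*(4 + 0 - 25)/(-5)*(-28) = -(-9)*(-21)*(-28) = -45*21/5*(-28) = -189*(-28) = 5292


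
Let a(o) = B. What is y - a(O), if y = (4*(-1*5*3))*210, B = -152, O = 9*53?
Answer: -12448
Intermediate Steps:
O = 477
a(o) = -152
y = -12600 (y = (4*(-5*3))*210 = (4*(-15))*210 = -60*210 = -12600)
y - a(O) = -12600 - 1*(-152) = -12600 + 152 = -12448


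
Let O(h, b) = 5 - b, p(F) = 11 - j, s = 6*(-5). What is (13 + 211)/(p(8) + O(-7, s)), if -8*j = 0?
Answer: 112/23 ≈ 4.8696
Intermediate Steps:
j = 0 (j = -1/8*0 = 0)
s = -30
p(F) = 11 (p(F) = 11 - 1*0 = 11 + 0 = 11)
(13 + 211)/(p(8) + O(-7, s)) = (13 + 211)/(11 + (5 - 1*(-30))) = 224/(11 + (5 + 30)) = 224/(11 + 35) = 224/46 = 224*(1/46) = 112/23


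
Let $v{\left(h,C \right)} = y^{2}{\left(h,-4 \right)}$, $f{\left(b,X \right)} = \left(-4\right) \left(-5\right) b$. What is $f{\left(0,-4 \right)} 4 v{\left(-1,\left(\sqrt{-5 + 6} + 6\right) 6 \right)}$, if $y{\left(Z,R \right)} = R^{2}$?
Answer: $0$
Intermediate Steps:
$f{\left(b,X \right)} = 20 b$
$v{\left(h,C \right)} = 256$ ($v{\left(h,C \right)} = \left(\left(-4\right)^{2}\right)^{2} = 16^{2} = 256$)
$f{\left(0,-4 \right)} 4 v{\left(-1,\left(\sqrt{-5 + 6} + 6\right) 6 \right)} = 20 \cdot 0 \cdot 4 \cdot 256 = 0 \cdot 4 \cdot 256 = 0 \cdot 256 = 0$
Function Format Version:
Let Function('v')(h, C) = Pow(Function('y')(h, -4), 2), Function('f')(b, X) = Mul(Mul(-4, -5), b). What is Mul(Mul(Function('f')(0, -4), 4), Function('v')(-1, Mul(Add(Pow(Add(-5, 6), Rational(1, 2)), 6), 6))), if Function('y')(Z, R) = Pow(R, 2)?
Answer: 0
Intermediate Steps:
Function('f')(b, X) = Mul(20, b)
Function('v')(h, C) = 256 (Function('v')(h, C) = Pow(Pow(-4, 2), 2) = Pow(16, 2) = 256)
Mul(Mul(Function('f')(0, -4), 4), Function('v')(-1, Mul(Add(Pow(Add(-5, 6), Rational(1, 2)), 6), 6))) = Mul(Mul(Mul(20, 0), 4), 256) = Mul(Mul(0, 4), 256) = Mul(0, 256) = 0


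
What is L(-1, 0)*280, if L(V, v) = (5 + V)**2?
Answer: 4480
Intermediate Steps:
L(-1, 0)*280 = (5 - 1)**2*280 = 4**2*280 = 16*280 = 4480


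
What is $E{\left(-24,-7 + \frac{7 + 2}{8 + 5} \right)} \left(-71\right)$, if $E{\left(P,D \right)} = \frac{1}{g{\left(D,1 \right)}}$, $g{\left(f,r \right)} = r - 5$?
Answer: $\frac{71}{4} \approx 17.75$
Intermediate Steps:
$g{\left(f,r \right)} = -5 + r$
$E{\left(P,D \right)} = - \frac{1}{4}$ ($E{\left(P,D \right)} = \frac{1}{-5 + 1} = \frac{1}{-4} = - \frac{1}{4}$)
$E{\left(-24,-7 + \frac{7 + 2}{8 + 5} \right)} \left(-71\right) = \left(- \frac{1}{4}\right) \left(-71\right) = \frac{71}{4}$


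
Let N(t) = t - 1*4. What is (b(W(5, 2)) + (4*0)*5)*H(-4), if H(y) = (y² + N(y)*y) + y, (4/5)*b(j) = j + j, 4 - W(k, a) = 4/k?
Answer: 352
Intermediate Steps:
W(k, a) = 4 - 4/k
N(t) = -4 + t (N(t) = t - 4 = -4 + t)
b(j) = 5*j/2 (b(j) = 5*(j + j)/4 = 5*(2*j)/4 = 5*j/2)
H(y) = y + y² + y*(-4 + y) (H(y) = (y² + (-4 + y)*y) + y = (y² + y*(-4 + y)) + y = y + y² + y*(-4 + y))
(b(W(5, 2)) + (4*0)*5)*H(-4) = (5*(4 - 4/5)/2 + (4*0)*5)*(-4*(-3 + 2*(-4))) = (5*(4 - 4*⅕)/2 + 0*5)*(-4*(-3 - 8)) = (5*(4 - ⅘)/2 + 0)*(-4*(-11)) = ((5/2)*(16/5) + 0)*44 = (8 + 0)*44 = 8*44 = 352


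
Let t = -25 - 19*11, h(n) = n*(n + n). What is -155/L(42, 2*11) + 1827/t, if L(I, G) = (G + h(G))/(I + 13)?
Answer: -1921/117 ≈ -16.419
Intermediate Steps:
h(n) = 2*n² (h(n) = n*(2*n) = 2*n²)
L(I, G) = (G + 2*G²)/(13 + I) (L(I, G) = (G + 2*G²)/(I + 13) = (G + 2*G²)/(13 + I))
t = -234 (t = -25 - 209 = -234)
-155/L(42, 2*11) + 1827/t = -155*(13 + 42)/(22*(1 + 2*(2*11))) + 1827/(-234) = -155*5/(2*(1 + 2*22)) + 1827*(-1/234) = -155*5/(2*(1 + 44)) - 203/26 = -155/(22*(1/55)*45) - 203/26 = -155/18 - 203/26 = -1921/117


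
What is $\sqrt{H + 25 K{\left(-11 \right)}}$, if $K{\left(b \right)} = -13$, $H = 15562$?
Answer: $3 \sqrt{1693} \approx 123.44$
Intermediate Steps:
$\sqrt{H + 25 K{\left(-11 \right)}} = \sqrt{15562 + 25 \left(-13\right)} = \sqrt{15562 - 325} = \sqrt{15237} = 3 \sqrt{1693}$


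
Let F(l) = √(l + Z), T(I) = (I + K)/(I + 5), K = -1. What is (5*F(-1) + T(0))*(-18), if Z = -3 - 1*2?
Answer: 18/5 - 90*I*√6 ≈ 3.6 - 220.45*I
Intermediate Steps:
Z = -5 (Z = -3 - 2 = -5)
T(I) = (-1 + I)/(5 + I) (T(I) = (I - 1)/(I + 5) = (-1 + I)/(5 + I))
F(l) = √(-5 + l) (F(l) = √(l - 5) = √(-5 + l))
(5*F(-1) + T(0))*(-18) = (5*√(-5 - 1) + (-1 + 0)/(5 + 0))*(-18) = (5*√(-6) - 1/5)*(-18) = (5*(I*√6) + (⅕)*(-1))*(-18) = (5*I*√6 - ⅕)*(-18) = (-⅕ + 5*I*√6)*(-18) = 18/5 - 90*I*√6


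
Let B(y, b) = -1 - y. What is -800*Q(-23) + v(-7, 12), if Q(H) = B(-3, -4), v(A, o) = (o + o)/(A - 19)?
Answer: -20812/13 ≈ -1600.9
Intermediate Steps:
v(A, o) = 2*o/(-19 + A) (v(A, o) = (2*o)/(-19 + A) = 2*o/(-19 + A))
Q(H) = 2 (Q(H) = -1 - 1*(-3) = -1 + 3 = 2)
-800*Q(-23) + v(-7, 12) = -800*2 + 2*12/(-19 - 7) = -1600 + 2*12/(-26) = -1600 + 2*12*(-1/26) = -1600 - 12/13 = -20812/13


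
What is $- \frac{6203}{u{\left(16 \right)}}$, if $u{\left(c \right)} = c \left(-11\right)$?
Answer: $\frac{6203}{176} \approx 35.244$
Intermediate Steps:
$u{\left(c \right)} = - 11 c$
$- \frac{6203}{u{\left(16 \right)}} = - \frac{6203}{\left(-11\right) 16} = - \frac{6203}{-176} = \left(-6203\right) \left(- \frac{1}{176}\right) = \frac{6203}{176}$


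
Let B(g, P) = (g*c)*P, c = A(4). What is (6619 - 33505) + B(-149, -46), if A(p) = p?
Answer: 530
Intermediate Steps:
c = 4
B(g, P) = 4*P*g (B(g, P) = (g*4)*P = (4*g)*P = 4*P*g)
(6619 - 33505) + B(-149, -46) = (6619 - 33505) + 4*(-46)*(-149) = -26886 + 27416 = 530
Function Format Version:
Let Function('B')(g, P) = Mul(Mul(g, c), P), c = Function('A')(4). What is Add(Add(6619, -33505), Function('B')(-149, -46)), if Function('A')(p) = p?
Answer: 530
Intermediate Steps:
c = 4
Function('B')(g, P) = Mul(4, P, g) (Function('B')(g, P) = Mul(Mul(g, 4), P) = Mul(Mul(4, g), P) = Mul(4, P, g))
Add(Add(6619, -33505), Function('B')(-149, -46)) = Add(Add(6619, -33505), Mul(4, -46, -149)) = Add(-26886, 27416) = 530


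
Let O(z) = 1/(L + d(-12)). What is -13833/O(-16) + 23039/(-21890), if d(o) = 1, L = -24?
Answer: 6964477471/21890 ≈ 3.1816e+5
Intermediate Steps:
O(z) = -1/23 (O(z) = 1/(-24 + 1) = 1/(-23) = -1/23)
-13833/O(-16) + 23039/(-21890) = -13833/(-1/23) + 23039/(-21890) = -13833*(-23) + 23039*(-1/21890) = 318159 - 23039/21890 = 6964477471/21890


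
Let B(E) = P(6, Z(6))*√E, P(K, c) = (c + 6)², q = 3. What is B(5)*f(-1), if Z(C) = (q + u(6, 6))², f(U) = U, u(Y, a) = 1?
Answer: -484*√5 ≈ -1082.3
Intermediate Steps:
Z(C) = 16 (Z(C) = (3 + 1)² = 4² = 16)
P(K, c) = (6 + c)²
B(E) = 484*√E (B(E) = (6 + 16)²*√E = 22²*√E = 484*√E)
B(5)*f(-1) = (484*√5)*(-1) = -484*√5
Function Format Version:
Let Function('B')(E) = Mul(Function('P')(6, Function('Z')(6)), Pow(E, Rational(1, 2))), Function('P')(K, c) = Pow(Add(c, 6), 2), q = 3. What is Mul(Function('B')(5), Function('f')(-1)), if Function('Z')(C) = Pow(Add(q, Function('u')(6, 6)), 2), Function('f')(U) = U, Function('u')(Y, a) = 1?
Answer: Mul(-484, Pow(5, Rational(1, 2))) ≈ -1082.3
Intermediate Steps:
Function('Z')(C) = 16 (Function('Z')(C) = Pow(Add(3, 1), 2) = Pow(4, 2) = 16)
Function('P')(K, c) = Pow(Add(6, c), 2)
Function('B')(E) = Mul(484, Pow(E, Rational(1, 2))) (Function('B')(E) = Mul(Pow(Add(6, 16), 2), Pow(E, Rational(1, 2))) = Mul(Pow(22, 2), Pow(E, Rational(1, 2))) = Mul(484, Pow(E, Rational(1, 2))))
Mul(Function('B')(5), Function('f')(-1)) = Mul(Mul(484, Pow(5, Rational(1, 2))), -1) = Mul(-484, Pow(5, Rational(1, 2)))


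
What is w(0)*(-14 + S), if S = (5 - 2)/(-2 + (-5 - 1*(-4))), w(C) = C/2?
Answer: 0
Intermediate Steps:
w(C) = C/2 (w(C) = C*(1/2) = C/2)
S = -1 (S = 3/(-2 + (-5 + 4)) = 3/(-2 - 1) = 3/(-3) = 3*(-1/3) = -1)
w(0)*(-14 + S) = ((1/2)*0)*(-14 - 1) = 0*(-15) = 0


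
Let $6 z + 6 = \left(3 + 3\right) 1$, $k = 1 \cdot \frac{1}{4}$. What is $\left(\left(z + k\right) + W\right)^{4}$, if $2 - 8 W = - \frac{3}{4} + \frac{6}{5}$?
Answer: $\frac{25411681}{655360000} \approx 0.038775$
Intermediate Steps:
$W = \frac{31}{160}$ ($W = \frac{1}{4} - \frac{- \frac{3}{4} + \frac{6}{5}}{8} = \frac{1}{4} - \frac{9}{160} = \frac{31}{160} \approx 0.19375$)
$k = \frac{1}{4}$ ($k = 1 \cdot \frac{1}{4} = \frac{1}{4} \approx 0.25$)
$z = 0$ ($z = -1 + \frac{\left(3 + 3\right) 1}{6} = -1 + \frac{6 \cdot 1}{6} = -1 + \frac{1}{6} \cdot 6 = -1 + 1 = 0$)
$\left(\left(z + k\right) + W\right)^{4} = \left(\left(0 + \frac{1}{4}\right) + \frac{31}{160}\right)^{4} = \left(\frac{1}{4} + \frac{31}{160}\right)^{4} = \left(\frac{71}{160}\right)^{4} = \frac{25411681}{655360000}$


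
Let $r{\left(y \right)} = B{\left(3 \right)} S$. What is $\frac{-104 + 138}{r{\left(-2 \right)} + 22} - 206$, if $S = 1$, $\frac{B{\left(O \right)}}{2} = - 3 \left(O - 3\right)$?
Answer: $- \frac{2249}{11} \approx -204.45$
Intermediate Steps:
$B{\left(O \right)} = 18 - 6 O$ ($B{\left(O \right)} = 2 \left(- 3 \left(O - 3\right)\right) = 2 \left(- 3 \left(-3 + O\right)\right) = 2 \left(9 - 3 O\right) = 18 - 6 O$)
$r{\left(y \right)} = 0$ ($r{\left(y \right)} = \left(18 - 18\right) 1 = 0 \cdot 1 = 0$)
$\frac{-104 + 138}{r{\left(-2 \right)} + 22} - 206 = \frac{-104 + 138}{0 + 22} - 206 = \frac{34}{22} - 206 = 34 \cdot \frac{1}{22} - 206 = \frac{17}{11} - 206 = - \frac{2249}{11}$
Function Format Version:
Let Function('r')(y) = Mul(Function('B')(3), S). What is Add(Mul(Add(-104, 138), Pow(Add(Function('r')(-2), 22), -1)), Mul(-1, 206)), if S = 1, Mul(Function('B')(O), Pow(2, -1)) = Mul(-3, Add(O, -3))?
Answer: Rational(-2249, 11) ≈ -204.45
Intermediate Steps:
Function('B')(O) = Add(18, Mul(-6, O)) (Function('B')(O) = Mul(2, Mul(-3, Add(O, -3))) = Mul(2, Mul(-3, Add(-3, O))) = Mul(2, Add(9, Mul(-3, O))) = Add(18, Mul(-6, O)))
Function('r')(y) = 0 (Function('r')(y) = Mul(Add(18, Mul(-6, 3)), 1) = Mul(Add(18, -18), 1) = Mul(0, 1) = 0)
Add(Mul(Add(-104, 138), Pow(Add(Function('r')(-2), 22), -1)), Mul(-1, 206)) = Add(Mul(Add(-104, 138), Pow(Add(0, 22), -1)), Mul(-1, 206)) = Add(Mul(34, Pow(22, -1)), -206) = Add(Mul(34, Rational(1, 22)), -206) = Add(Rational(17, 11), -206) = Rational(-2249, 11)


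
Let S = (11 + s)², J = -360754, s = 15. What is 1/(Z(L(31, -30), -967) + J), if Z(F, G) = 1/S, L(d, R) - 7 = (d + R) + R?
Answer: -676/243869703 ≈ -2.7720e-6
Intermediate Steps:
L(d, R) = 7 + d + 2*R (L(d, R) = 7 + ((d + R) + R) = 7 + ((R + d) + R) = 7 + (d + 2*R) = 7 + d + 2*R)
S = 676 (S = (11 + 15)² = 26² = 676)
Z(F, G) = 1/676
1/(Z(L(31, -30), -967) + J) = 1/(1/676 - 360754) = 1/(-243869703/676) = -676/243869703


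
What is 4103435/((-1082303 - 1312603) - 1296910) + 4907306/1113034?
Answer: 6774804067953/2054558364872 ≈ 3.2975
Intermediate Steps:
4103435/((-1082303 - 1312603) - 1296910) + 4907306/1113034 = 4103435/(-2394906 - 1296910) + 4907306*(1/1113034) = 4103435/(-3691816) + 2453653/556517 = 4103435*(-1/3691816) + 2453653/556517 = -4103435/3691816 + 2453653/556517 = 6774804067953/2054558364872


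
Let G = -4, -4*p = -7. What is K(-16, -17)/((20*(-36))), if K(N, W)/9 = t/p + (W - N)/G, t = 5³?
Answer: -2007/2240 ≈ -0.89598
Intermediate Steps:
p = 7/4 (p = -¼*(-7) = 7/4 ≈ 1.7500)
t = 125
K(N, W) = 4500/7 - 9*W/4 + 9*N/4 (K(N, W) = 9*(125/(7/4) + (W - N)/(-4)) = 9*(125*(4/7) + (W - N)*(-¼)) = 9*(500/7 + (-W/4 + N/4)) = 9*(500/7 - W/4 + N/4) = 4500/7 - 9*W/4 + 9*N/4)
K(-16, -17)/((20*(-36))) = (4500/7 - 9/4*(-17) + (9/4)*(-16))/((20*(-36))) = (4500/7 + 153/4 - 36)/(-720) = (18063/28)*(-1/720) = -2007/2240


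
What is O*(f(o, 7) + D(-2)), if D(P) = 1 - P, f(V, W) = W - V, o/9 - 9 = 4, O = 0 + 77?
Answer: -8239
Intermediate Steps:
O = 77
o = 117 (o = 81 + 9*4 = 81 + 36 = 117)
O*(f(o, 7) + D(-2)) = 77*((7 - 1*117) + (1 - 1*(-2))) = 77*((7 - 117) + (1 + 2)) = 77*(-110 + 3) = 77*(-107) = -8239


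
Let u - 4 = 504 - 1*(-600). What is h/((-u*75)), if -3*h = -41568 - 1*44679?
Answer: -9583/27700 ≈ -0.34596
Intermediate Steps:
u = 1108 (u = 4 + (504 - 1*(-600)) = 4 + (504 + 600) = 4 + 1104 = 1108)
h = 28749 (h = -(-41568 - 1*44679)/3 = -(-41568 - 44679)/3 = -⅓*(-86247) = 28749)
h/((-u*75)) = 28749/((-1*1108*75)) = 28749/((-1108*75)) = 28749/(-83100) = 28749*(-1/83100) = -9583/27700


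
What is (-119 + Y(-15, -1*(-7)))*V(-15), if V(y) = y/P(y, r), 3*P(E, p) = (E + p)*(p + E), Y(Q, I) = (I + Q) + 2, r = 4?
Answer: 5625/121 ≈ 46.488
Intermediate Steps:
Y(Q, I) = 2 + I + Q
P(E, p) = (E + p)²/3 (P(E, p) = ((E + p)*(p + E))/3 = ((E + p)*(E + p))/3 = (E + p)²/3)
V(y) = 3*y/(4 + y)² (V(y) = y/(((y + 4)²/3)) = y/(((4 + y)²/3)) = y*(3/(4 + y)²) = 3*y/(4 + y)²)
(-119 + Y(-15, -1*(-7)))*V(-15) = (-119 + (2 - 1*(-7) - 15))*(3*(-15)/(4 - 15)²) = (-119 + (2 + 7 - 15))*(3*(-15)/(-11)²) = (-119 - 6)*(3*(-15)*(1/121)) = -125*(-45/121) = 5625/121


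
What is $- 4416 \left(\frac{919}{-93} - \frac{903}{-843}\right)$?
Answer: $\frac{338922112}{8711} \approx 38907.0$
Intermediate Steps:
$- 4416 \left(\frac{919}{-93} - \frac{903}{-843}\right) = - 4416 \left(919 \left(- \frac{1}{93}\right) - - \frac{301}{281}\right) = - 4416 \left(- \frac{919}{93} + \frac{301}{281}\right) = \left(-4416\right) \left(- \frac{230246}{26133}\right) = \frac{338922112}{8711}$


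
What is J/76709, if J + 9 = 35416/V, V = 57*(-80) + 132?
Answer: -18817/84916863 ≈ -0.00022159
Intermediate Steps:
V = -4428 (V = -4560 + 132 = -4428)
J = -18817/1107 (J = -9 + 35416/(-4428) = -9 + 35416*(-1/4428) = -9 - 8854/1107 = -18817/1107 ≈ -16.998)
J/76709 = -18817/1107/76709 = -18817/1107*1/76709 = -18817/84916863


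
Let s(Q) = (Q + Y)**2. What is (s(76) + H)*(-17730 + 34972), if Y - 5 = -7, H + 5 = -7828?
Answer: -40639394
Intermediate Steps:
H = -7833 (H = -5 - 7828 = -7833)
Y = -2 (Y = 5 - 7 = -2)
s(Q) = (-2 + Q)**2 (s(Q) = (Q - 2)**2 = (-2 + Q)**2)
(s(76) + H)*(-17730 + 34972) = ((-2 + 76)**2 - 7833)*(-17730 + 34972) = (74**2 - 7833)*17242 = (5476 - 7833)*17242 = -2357*17242 = -40639394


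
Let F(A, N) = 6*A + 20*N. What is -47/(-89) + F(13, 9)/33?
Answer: 8171/979 ≈ 8.3463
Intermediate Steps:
-47/(-89) + F(13, 9)/33 = -47/(-89) + (6*13 + 20*9)/33 = -47*(-1/89) + (78 + 180)*(1/33) = 47/89 + 258*(1/33) = 47/89 + 86/11 = 8171/979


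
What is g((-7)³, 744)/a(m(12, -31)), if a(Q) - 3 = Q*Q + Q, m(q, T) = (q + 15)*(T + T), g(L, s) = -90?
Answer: -6/186707 ≈ -3.2136e-5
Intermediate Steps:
m(q, T) = 2*T*(15 + q) (m(q, T) = (15 + q)*(2*T) = 2*T*(15 + q))
a(Q) = 3 + Q + Q² (a(Q) = 3 + (Q*Q + Q) = 3 + (Q² + Q) = 3 + (Q + Q²) = 3 + Q + Q²)
g((-7)³, 744)/a(m(12, -31)) = -90/(3 + 2*(-31)*(15 + 12) + (2*(-31)*(15 + 12))²) = -90/(3 + 2*(-31)*27 + (2*(-31)*27)²) = -90/(3 - 1674 + (-1674)²) = -90/(3 - 1674 + 2802276) = -90/2800605 = -90*1/2800605 = -6/186707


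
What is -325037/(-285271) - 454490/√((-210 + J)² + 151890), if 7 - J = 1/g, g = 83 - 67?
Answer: 325037/285271 - 7271840*√49439841/49439841 ≈ -1033.1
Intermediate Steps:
g = 16
J = 111/16 (J = 7 - 1/16 = 111/16 ≈ 6.9375)
-325037/(-285271) - 454490/√((-210 + J)² + 151890) = -325037/(-285271) - 454490/√((-210 + 111/16)² + 151890) = -325037*(-1/285271) - 454490/√((-3249/16)² + 151890) = 325037/285271 - 454490/√(10556001/256 + 151890) = 325037/285271 - 454490*16*√49439841/49439841 = 325037/285271 - 7271840*√49439841/49439841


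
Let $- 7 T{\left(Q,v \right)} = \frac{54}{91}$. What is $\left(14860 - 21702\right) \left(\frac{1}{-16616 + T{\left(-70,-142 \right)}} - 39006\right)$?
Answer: $\frac{1412383459391773}{5292223} \approx 2.6688 \cdot 10^{8}$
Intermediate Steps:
$T{\left(Q,v \right)} = - \frac{54}{637}$ ($T{\left(Q,v \right)} = - \frac{54 \cdot \frac{1}{91}}{7} = \left(- \frac{1}{7}\right) \frac{54}{91} = - \frac{54}{637}$)
$\left(14860 - 21702\right) \left(\frac{1}{-16616 + T{\left(-70,-142 \right)}} - 39006\right) = \left(14860 - 21702\right) \left(\frac{1}{-16616 - \frac{54}{637}} - 39006\right) = \left(14860 - 21702\right) \left(\frac{1}{- \frac{10584446}{637}} - 39006\right) = - 6842 \left(- \frac{637}{10584446} - 39006\right) = \left(-6842\right) \left(- \frac{412856901313}{10584446}\right) = \frac{1412383459391773}{5292223}$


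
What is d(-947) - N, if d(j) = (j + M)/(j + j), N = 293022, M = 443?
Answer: -277491582/947 ≈ -2.9302e+5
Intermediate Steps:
d(j) = (443 + j)/(2*j) (d(j) = (j + 443)/(j + j) = (443 + j)/((2*j)) = (443 + j)*(1/(2*j)) = (443 + j)/(2*j))
d(-947) - N = (1/2)*(443 - 947)/(-947) - 1*293022 = (1/2)*(-1/947)*(-504) - 293022 = 252/947 - 293022 = -277491582/947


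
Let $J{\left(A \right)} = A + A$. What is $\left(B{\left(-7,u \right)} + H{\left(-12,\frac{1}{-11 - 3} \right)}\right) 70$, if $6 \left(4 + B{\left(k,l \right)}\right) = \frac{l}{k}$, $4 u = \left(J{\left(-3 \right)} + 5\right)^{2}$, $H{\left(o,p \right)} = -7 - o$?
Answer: $\frac{835}{12} \approx 69.583$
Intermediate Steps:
$J{\left(A \right)} = 2 A$
$u = \frac{1}{4}$ ($u = \frac{\left(2 \left(-3\right) + 5\right)^{2}}{4} = \frac{\left(-6 + 5\right)^{2}}{4} = \frac{\left(-1\right)^{2}}{4} = \frac{1}{4} \cdot 1 = \frac{1}{4} \approx 0.25$)
$B{\left(k,l \right)} = -4 + \frac{l}{6 k}$ ($B{\left(k,l \right)} = -4 + \frac{l \frac{1}{k}}{6} = -4 + \frac{l}{6 k}$)
$\left(B{\left(-7,u \right)} + H{\left(-12,\frac{1}{-11 - 3} \right)}\right) 70 = \left(\left(-4 + \frac{1}{6} \cdot \frac{1}{4} \frac{1}{-7}\right) - -5\right) 70 = \left(\left(-4 + \frac{1}{6} \cdot \frac{1}{4} \left(- \frac{1}{7}\right)\right) + \left(-7 + 12\right)\right) 70 = \left(\left(-4 - \frac{1}{168}\right) + 5\right) 70 = \left(- \frac{673}{168} + 5\right) 70 = \frac{167}{168} \cdot 70 = \frac{835}{12}$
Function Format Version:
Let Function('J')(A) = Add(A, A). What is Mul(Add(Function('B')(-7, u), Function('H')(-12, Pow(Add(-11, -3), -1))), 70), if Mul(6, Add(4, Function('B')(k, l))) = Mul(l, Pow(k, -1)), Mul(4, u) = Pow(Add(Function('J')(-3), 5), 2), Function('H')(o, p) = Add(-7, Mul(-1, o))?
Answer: Rational(835, 12) ≈ 69.583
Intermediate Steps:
Function('J')(A) = Mul(2, A)
u = Rational(1, 4) (u = Mul(Rational(1, 4), Pow(Add(Mul(2, -3), 5), 2)) = Mul(Rational(1, 4), Pow(Add(-6, 5), 2)) = Mul(Rational(1, 4), Pow(-1, 2)) = Mul(Rational(1, 4), 1) = Rational(1, 4) ≈ 0.25000)
Function('B')(k, l) = Add(-4, Mul(Rational(1, 6), l, Pow(k, -1))) (Function('B')(k, l) = Add(-4, Mul(Rational(1, 6), Mul(l, Pow(k, -1)))) = Add(-4, Mul(Rational(1, 6), l, Pow(k, -1))))
Mul(Add(Function('B')(-7, u), Function('H')(-12, Pow(Add(-11, -3), -1))), 70) = Mul(Add(Add(-4, Mul(Rational(1, 6), Rational(1, 4), Pow(-7, -1))), Add(-7, Mul(-1, -12))), 70) = Mul(Add(Add(-4, Mul(Rational(1, 6), Rational(1, 4), Rational(-1, 7))), Add(-7, 12)), 70) = Mul(Add(Add(-4, Rational(-1, 168)), 5), 70) = Mul(Add(Rational(-673, 168), 5), 70) = Mul(Rational(167, 168), 70) = Rational(835, 12)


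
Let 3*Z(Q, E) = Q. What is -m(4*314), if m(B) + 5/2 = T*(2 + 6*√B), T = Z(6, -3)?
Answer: -3/2 - 24*√314 ≈ -426.78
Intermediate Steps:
Z(Q, E) = Q/3
T = 2 (T = (⅓)*6 = 2)
m(B) = 3/2 + 12*√B (m(B) = -5/2 + 2*(2 + 6*√B) = -5/2 + (4 + 12*√B) = 3/2 + 12*√B)
-m(4*314) = -(3/2 + 12*√(4*314)) = -(3/2 + 12*√1256) = -(3/2 + 12*(2*√314)) = -(3/2 + 24*√314) = -3/2 - 24*√314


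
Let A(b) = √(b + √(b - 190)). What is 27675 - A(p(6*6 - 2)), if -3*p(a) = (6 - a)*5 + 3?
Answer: 27675 - √(411 + 3*I*√1299)/3 ≈ 27668.0 - 0.88144*I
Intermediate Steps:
p(a) = -11 + 5*a/3 (p(a) = -((6 - a)*5 + 3)/3 = -((30 - 5*a) + 3)/3 = -(33 - 5*a)/3 = -11 + 5*a/3)
A(b) = √(b + √(-190 + b))
27675 - A(p(6*6 - 2)) = 27675 - √((-11 + 5*(6*6 - 2)/3) + √(-190 + (-11 + 5*(6*6 - 2)/3))) = 27675 - √((-11 + 5*(36 - 2)/3) + √(-190 + (-11 + 5*(36 - 2)/3))) = 27675 - √((-11 + (5/3)*34) + √(-190 + (-11 + (5/3)*34))) = 27675 - √((-11 + 170/3) + √(-190 + (-11 + 170/3))) = 27675 - √(137/3 + √(-190 + 137/3)) = 27675 - √(137/3 + √(-433/3)) = 27675 - √(137/3 + I*√1299/3)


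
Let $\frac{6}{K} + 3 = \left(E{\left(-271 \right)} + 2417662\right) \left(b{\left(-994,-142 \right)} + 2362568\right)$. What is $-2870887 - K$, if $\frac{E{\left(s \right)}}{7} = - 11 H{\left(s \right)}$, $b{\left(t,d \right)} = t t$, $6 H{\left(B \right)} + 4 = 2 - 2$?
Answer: $- \frac{23256481310603203585}{8100799965517} \approx -2.8709 \cdot 10^{6}$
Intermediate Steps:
$H{\left(B \right)} = - \frac{2}{3}$ ($H{\left(B \right)} = - \frac{2}{3} + \frac{2 - 2}{6} = - \frac{2}{3} + \frac{1}{6} \cdot 0 = - \frac{2}{3} + 0 = - \frac{2}{3}$)
$b{\left(t,d \right)} = t^{2}$
$E{\left(s \right)} = \frac{154}{3}$ ($E{\left(s \right)} = 7 \left(\left(-11\right) \left(- \frac{2}{3}\right)\right) = 7 \cdot \frac{22}{3} = \frac{154}{3}$)
$K = \frac{6}{8100799965517}$ ($K = \frac{6}{-3 + \left(\frac{154}{3} + 2417662\right) \left(\left(-994\right)^{2} + 2362568\right)} = \frac{6}{-3 + \frac{7253140 \left(988036 + 2362568\right)}{3}} = \frac{6}{-3 + \frac{7253140}{3} \cdot 3350604} = \frac{6}{-3 + 8100799965520} = \frac{6}{8100799965517} \approx 7.4067 \cdot 10^{-13}$)
$-2870887 - K = -2870887 - \frac{6}{8100799965517} = - \frac{23256481310603203585}{8100799965517}$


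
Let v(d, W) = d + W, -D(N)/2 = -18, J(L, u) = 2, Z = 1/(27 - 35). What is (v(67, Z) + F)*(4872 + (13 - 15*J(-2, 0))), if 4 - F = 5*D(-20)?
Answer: -4238415/8 ≈ -5.2980e+5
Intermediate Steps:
Z = -⅛ (Z = 1/(-8) = -⅛ ≈ -0.12500)
D(N) = 36 (D(N) = -2*(-18) = 36)
v(d, W) = W + d
F = -176 (F = 4 - 5*36 = 4 - 1*180 = 4 - 180 = -176)
(v(67, Z) + F)*(4872 + (13 - 15*J(-2, 0))) = ((-⅛ + 67) - 176)*(4872 + (13 - 15*2)) = (535/8 - 176)*(4872 + (13 - 30)) = -873*(4872 - 17)/8 = -873/8*4855 = -4238415/8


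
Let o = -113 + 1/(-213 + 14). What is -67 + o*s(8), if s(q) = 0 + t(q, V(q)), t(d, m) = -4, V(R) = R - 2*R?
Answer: 76619/199 ≈ 385.02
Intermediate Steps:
V(R) = -R
o = -22488/199 (o = -113 + 1/(-199) = -113 - 1/199 = -22488/199 ≈ -113.01)
s(q) = -4 (s(q) = 0 - 4 = -4)
-67 + o*s(8) = -67 - 22488/199*(-4) = -67 + 89952/199 = 76619/199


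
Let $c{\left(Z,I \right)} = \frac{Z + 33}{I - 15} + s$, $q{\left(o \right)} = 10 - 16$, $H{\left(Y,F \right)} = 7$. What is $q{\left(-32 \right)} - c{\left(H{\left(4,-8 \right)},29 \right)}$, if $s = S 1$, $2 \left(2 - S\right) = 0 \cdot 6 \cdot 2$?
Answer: $- \frac{76}{7} \approx -10.857$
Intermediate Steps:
$S = 2$ ($S = 2 - \frac{0 \cdot 6 \cdot 2}{2} = 2 - \frac{0 \cdot 2}{2} = 2 - 0 = 2 + 0 = 2$)
$s = 2$ ($s = 2 \cdot 1 = 2$)
$q{\left(o \right)} = -6$ ($q{\left(o \right)} = 10 - 16 = -6$)
$c{\left(Z,I \right)} = 2 + \frac{33 + Z}{-15 + I}$ ($c{\left(Z,I \right)} = \frac{Z + 33}{I - 15} + 2 = \frac{33 + Z}{-15 + I} + 2 = 2 + \frac{33 + Z}{-15 + I}$)
$q{\left(-32 \right)} - c{\left(H{\left(4,-8 \right)},29 \right)} = -6 - \frac{3 + 7 + 2 \cdot 29}{-15 + 29} = -6 - \frac{3 + 7 + 58}{14} = -6 - \frac{1}{14} \cdot 68 = -6 - \frac{34}{7} = - \frac{76}{7}$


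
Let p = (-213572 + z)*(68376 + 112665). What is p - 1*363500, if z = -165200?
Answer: -68573625152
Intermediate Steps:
p = -68573261652 (p = (-213572 - 165200)*(68376 + 112665) = -378772*181041 = -68573261652)
p - 1*363500 = -68573261652 - 1*363500 = -68573261652 - 363500 = -68573625152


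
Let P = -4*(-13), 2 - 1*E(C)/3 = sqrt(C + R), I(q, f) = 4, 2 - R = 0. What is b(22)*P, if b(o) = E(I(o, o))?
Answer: 312 - 156*sqrt(6) ≈ -70.120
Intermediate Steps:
R = 2 (R = 2 - 1*0 = 2 + 0 = 2)
E(C) = 6 - 3*sqrt(2 + C) (E(C) = 6 - 3*sqrt(C + 2) = 6 - 3*sqrt(2 + C))
b(o) = 6 - 3*sqrt(6) (b(o) = 6 - 3*sqrt(2 + 4) = 6 - 3*sqrt(6))
P = 52
b(22)*P = (6 - 3*sqrt(6))*52 = 312 - 156*sqrt(6)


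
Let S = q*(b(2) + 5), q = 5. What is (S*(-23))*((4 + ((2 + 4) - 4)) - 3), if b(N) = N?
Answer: -2415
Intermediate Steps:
S = 35 (S = 5*(2 + 5) = 5*7 = 35)
(S*(-23))*((4 + ((2 + 4) - 4)) - 3) = (35*(-23))*((4 + ((2 + 4) - 4)) - 3) = -805*((4 + (6 - 4)) - 3) = -805*((4 + 2) - 3) = -805*(6 - 3) = -805*3 = -2415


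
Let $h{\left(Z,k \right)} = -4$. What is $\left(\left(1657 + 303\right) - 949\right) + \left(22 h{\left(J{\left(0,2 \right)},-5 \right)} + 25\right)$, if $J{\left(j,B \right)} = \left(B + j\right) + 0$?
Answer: $948$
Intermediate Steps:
$J{\left(j,B \right)} = B + j$
$\left(\left(1657 + 303\right) - 949\right) + \left(22 h{\left(J{\left(0,2 \right)},-5 \right)} + 25\right) = \left(\left(1657 + 303\right) - 949\right) + \left(22 \left(-4\right) + 25\right) = \left(1960 - 949\right) + \left(-88 + 25\right) = 1011 - 63 = 948$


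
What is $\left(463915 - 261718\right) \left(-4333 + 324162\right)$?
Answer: $64668464313$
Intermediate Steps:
$\left(463915 - 261718\right) \left(-4333 + 324162\right) = 202197 \cdot 319829 = 64668464313$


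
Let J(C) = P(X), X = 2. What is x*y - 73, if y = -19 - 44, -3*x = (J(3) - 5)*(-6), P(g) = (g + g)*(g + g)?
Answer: -1459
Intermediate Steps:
P(g) = 4*g² (P(g) = (2*g)*(2*g) = 4*g²)
J(C) = 16 (J(C) = 4*2² = 4*4 = 16)
x = 22 (x = -(16 - 5)*(-6)/3 = -11*(-6)/3 = -⅓*(-66) = 22)
y = -63
x*y - 73 = 22*(-63) - 73 = -1386 - 73 = -1459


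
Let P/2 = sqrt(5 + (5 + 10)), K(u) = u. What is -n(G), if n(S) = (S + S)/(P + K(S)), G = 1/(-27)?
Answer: 2/58319 + 216*sqrt(5)/58319 ≈ 0.0083162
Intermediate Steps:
P = 4*sqrt(5) (P = 2*sqrt(5 + (5 + 10)) = 2*sqrt(5 + 15) = 2*sqrt(20) = 2*(2*sqrt(5)) = 4*sqrt(5) ≈ 8.9443)
G = -1/27 ≈ -0.037037
n(S) = 2*S/(S + 4*sqrt(5)) (n(S) = (S + S)/(4*sqrt(5) + S) = (2*S)/(S + 4*sqrt(5)) = 2*S/(S + 4*sqrt(5)))
-n(G) = -2*(-1)/(27*(-1/27 + 4*sqrt(5))) = -(-2)/(27*(-1/27 + 4*sqrt(5))) = 2/(27*(-1/27 + 4*sqrt(5)))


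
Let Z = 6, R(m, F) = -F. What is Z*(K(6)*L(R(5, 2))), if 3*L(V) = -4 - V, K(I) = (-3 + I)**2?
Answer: -36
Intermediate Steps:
L(V) = -4/3 - V/3 (L(V) = (-4 - V)/3 = -4/3 - V/3)
Z*(K(6)*L(R(5, 2))) = 6*((-3 + 6)**2*(-4/3 - (-1)*2/3)) = 6*(3**2*(-4/3 - 1/3*(-2))) = 6*(9*(-4/3 + 2/3)) = 6*(9*(-2/3)) = 6*(-6) = -36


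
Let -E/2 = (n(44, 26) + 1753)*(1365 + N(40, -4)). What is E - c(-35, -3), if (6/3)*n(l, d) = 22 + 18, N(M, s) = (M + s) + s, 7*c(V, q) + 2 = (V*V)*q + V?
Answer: -34672622/7 ≈ -4.9532e+6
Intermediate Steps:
c(V, q) = -2/7 + V/7 + q*V²/7 (c(V, q) = -2/7 + ((V*V)*q + V)/7 = -2/7 + (V²*q + V)/7 = -2/7 + (q*V² + V)/7 = -2/7 + (V + q*V²)/7 = -2/7 + (V/7 + q*V²/7) = -2/7 + V/7 + q*V²/7)
N(M, s) = M + 2*s
n(l, d) = 20 (n(l, d) = (22 + 18)/2 = (½)*40 = 20)
E = -4953762 (E = -2*(20 + 1753)*(1365 + (40 + 2*(-4))) = -3546*(1365 + (40 - 8)) = -3546*(1365 + 32) = -3546*1397 = -2*2476881 = -4953762)
E - c(-35, -3) = -4953762 - (-2/7 + (⅐)*(-35) + (⅐)*(-3)*(-35)²) = -4953762 - (-2/7 - 5 + (⅐)*(-3)*1225) = -4953762 - (-2/7 - 5 - 525) = -4953762 - 1*(-3712/7) = -4953762 + 3712/7 = -34672622/7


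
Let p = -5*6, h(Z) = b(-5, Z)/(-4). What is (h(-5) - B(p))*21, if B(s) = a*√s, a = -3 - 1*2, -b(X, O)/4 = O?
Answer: -105 + 105*I*√30 ≈ -105.0 + 575.11*I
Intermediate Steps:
b(X, O) = -4*O
a = -5 (a = -3 - 2 = -5)
h(Z) = Z (h(Z) = -4*Z/(-4) = -4*Z*(-¼) = Z)
p = -30
B(s) = -5*√s
(h(-5) - B(p))*21 = (-5 - (-5)*√(-30))*21 = (-5 - (-5)*I*√30)*21 = (-5 + 5*I*√30)*21 = -105 + 105*I*√30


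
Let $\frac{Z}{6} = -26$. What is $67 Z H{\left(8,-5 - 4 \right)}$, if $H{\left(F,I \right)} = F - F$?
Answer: $0$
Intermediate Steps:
$Z = -156$ ($Z = 6 \left(-26\right) = -156$)
$H{\left(F,I \right)} = 0$
$67 Z H{\left(8,-5 - 4 \right)} = 67 \left(-156\right) 0 = \left(-10452\right) 0 = 0$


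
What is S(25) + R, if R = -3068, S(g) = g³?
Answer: 12557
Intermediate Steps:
S(25) + R = 25³ - 3068 = 15625 - 3068 = 12557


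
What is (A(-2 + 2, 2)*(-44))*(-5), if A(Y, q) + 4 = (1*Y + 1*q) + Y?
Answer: -440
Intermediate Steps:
A(Y, q) = -4 + q + 2*Y (A(Y, q) = -4 + ((1*Y + 1*q) + Y) = -4 + ((Y + q) + Y) = -4 + (q + 2*Y) = -4 + q + 2*Y)
(A(-2 + 2, 2)*(-44))*(-5) = ((-4 + 2 + 2*(-2 + 2))*(-44))*(-5) = ((-4 + 2 + 2*0)*(-44))*(-5) = ((-4 + 2 + 0)*(-44))*(-5) = -2*(-44)*(-5) = 88*(-5) = -440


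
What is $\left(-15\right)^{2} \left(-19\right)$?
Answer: $-4275$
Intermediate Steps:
$\left(-15\right)^{2} \left(-19\right) = 225 \left(-19\right) = -4275$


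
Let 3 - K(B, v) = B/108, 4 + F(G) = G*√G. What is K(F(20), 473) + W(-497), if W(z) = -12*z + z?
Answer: 147691/27 - 10*√5/27 ≈ 5469.2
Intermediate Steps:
F(G) = -4 + G^(3/2) (F(G) = -4 + G*√G = -4 + G^(3/2))
K(B, v) = 3 - B/108
W(z) = -11*z
K(F(20), 473) + W(-497) = (3 - (-4 + 20^(3/2))/108) - 11*(-497) = (3 - (-4 + 40*√5)/108) + 5467 = (3 + (1/27 - 10*√5/27)) + 5467 = (82/27 - 10*√5/27) + 5467 = 147691/27 - 10*√5/27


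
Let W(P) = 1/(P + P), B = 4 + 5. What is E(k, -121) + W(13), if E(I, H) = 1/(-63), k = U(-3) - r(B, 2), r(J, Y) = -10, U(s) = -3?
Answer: 37/1638 ≈ 0.022589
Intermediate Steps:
B = 9
k = 7 (k = -3 - 1*(-10) = -3 + 10 = 7)
E(I, H) = -1/63
W(P) = 1/(2*P)
E(k, -121) + W(13) = -1/63 + (½)/13 = -1/63 + (½)*(1/13) = -1/63 + 1/26 = 37/1638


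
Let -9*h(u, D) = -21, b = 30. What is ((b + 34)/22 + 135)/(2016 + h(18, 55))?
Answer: 4551/66605 ≈ 0.068328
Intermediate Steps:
h(u, D) = 7/3 (h(u, D) = -1/9*(-21) = 7/3)
((b + 34)/22 + 135)/(2016 + h(18, 55)) = ((30 + 34)/22 + 135)/(2016 + 7/3) = ((1/22)*64 + 135)/(6055/3) = (32/11 + 135)*(3/6055) = (1517/11)*(3/6055) = 4551/66605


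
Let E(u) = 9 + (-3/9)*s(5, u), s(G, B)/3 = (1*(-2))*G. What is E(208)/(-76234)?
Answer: -19/76234 ≈ -0.00024923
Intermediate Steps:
s(G, B) = -6*G (s(G, B) = 3*((1*(-2))*G) = 3*(-2*G) = -6*G)
E(u) = 19 (E(u) = 9 + (-3/9)*(-6*5) = 9 - 3*⅑*(-30) = 9 - ⅓*(-30) = 9 + 10 = 19)
E(208)/(-76234) = 19/(-76234) = 19*(-1/76234) = -19/76234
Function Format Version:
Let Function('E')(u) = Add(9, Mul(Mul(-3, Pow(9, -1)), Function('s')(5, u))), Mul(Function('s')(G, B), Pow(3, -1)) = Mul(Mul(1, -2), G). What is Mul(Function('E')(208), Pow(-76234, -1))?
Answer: Rational(-19, 76234) ≈ -0.00024923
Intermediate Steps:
Function('s')(G, B) = Mul(-6, G) (Function('s')(G, B) = Mul(3, Mul(Mul(1, -2), G)) = Mul(3, Mul(-2, G)) = Mul(-6, G))
Function('E')(u) = 19 (Function('E')(u) = Add(9, Mul(Mul(-3, Pow(9, -1)), Mul(-6, 5))) = Add(9, Mul(Mul(-3, Rational(1, 9)), -30)) = Add(9, Mul(Rational(-1, 3), -30)) = Add(9, 10) = 19)
Mul(Function('E')(208), Pow(-76234, -1)) = Mul(19, Pow(-76234, -1)) = Mul(19, Rational(-1, 76234)) = Rational(-19, 76234)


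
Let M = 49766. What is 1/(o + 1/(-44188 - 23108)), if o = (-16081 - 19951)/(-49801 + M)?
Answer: 2355360/2424809437 ≈ 0.00097136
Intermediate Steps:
o = 36032/35 (o = (-16081 - 19951)/(-49801 + 49766) = -36032/(-35) = -36032*(-1/35) = 36032/35 ≈ 1029.5)
1/(o + 1/(-44188 - 23108)) = 1/(36032/35 + 1/(-44188 - 23108)) = 1/(36032/35 + 1/(-67296)) = 1/(36032/35 - 1/67296) = 1/(2424809437/2355360) = 2355360/2424809437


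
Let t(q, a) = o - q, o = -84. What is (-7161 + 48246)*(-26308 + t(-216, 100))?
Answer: -1075440960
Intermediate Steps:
t(q, a) = -84 - q
(-7161 + 48246)*(-26308 + t(-216, 100)) = (-7161 + 48246)*(-26308 + (-84 - 1*(-216))) = 41085*(-26308 + (-84 + 216)) = 41085*(-26308 + 132) = 41085*(-26176) = -1075440960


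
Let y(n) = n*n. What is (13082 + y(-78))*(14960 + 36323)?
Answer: 982889978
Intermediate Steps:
y(n) = n²
(13082 + y(-78))*(14960 + 36323) = (13082 + (-78)²)*(14960 + 36323) = (13082 + 6084)*51283 = 19166*51283 = 982889978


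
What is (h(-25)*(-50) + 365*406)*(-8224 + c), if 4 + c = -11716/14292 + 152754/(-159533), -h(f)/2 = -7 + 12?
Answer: -697514742632209190/570011409 ≈ -1.2237e+9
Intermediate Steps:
h(f) = -10 (h(f) = -2*(-7 + 12) = -2*5 = -10)
c = -3293107835/570011409 (c = -4 + (-11716/14292 + 152754/(-159533)) = -4 + (-11716*1/14292 + 152754*(-1/159533)) = -4 + (-2929/3573 - 152754/159533) = -4 - 1013062199/570011409 = -3293107835/570011409 ≈ -5.7773)
(h(-25)*(-50) + 365*406)*(-8224 + c) = (-10*(-50) + 365*406)*(-8224 - 3293107835/570011409) = (500 + 148190)*(-4691066935451/570011409) = 148690*(-4691066935451/570011409) = -697514742632209190/570011409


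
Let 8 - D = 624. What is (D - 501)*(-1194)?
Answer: 1333698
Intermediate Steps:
D = -616 (D = 8 - 1*624 = 8 - 624 = -616)
(D - 501)*(-1194) = (-616 - 501)*(-1194) = -1117*(-1194) = 1333698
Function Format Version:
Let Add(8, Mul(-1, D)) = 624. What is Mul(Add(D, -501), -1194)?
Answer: 1333698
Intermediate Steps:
D = -616 (D = Add(8, Mul(-1, 624)) = Add(8, -624) = -616)
Mul(Add(D, -501), -1194) = Mul(Add(-616, -501), -1194) = Mul(-1117, -1194) = 1333698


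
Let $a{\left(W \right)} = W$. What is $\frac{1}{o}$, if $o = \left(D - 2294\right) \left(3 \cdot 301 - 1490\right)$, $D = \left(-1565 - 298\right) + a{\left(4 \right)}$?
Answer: $\frac{1}{2437811} \approx 4.102 \cdot 10^{-7}$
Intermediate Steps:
$D = -1859$ ($D = \left(-1565 - 298\right) + 4 = -1863 + 4 = -1859$)
$o = 2437811$ ($o = \left(-1859 - 2294\right) \left(3 \cdot 301 - 1490\right) = - 4153 \left(903 - 1490\right) = \left(-4153\right) \left(-587\right) = 2437811$)
$\frac{1}{o} = \frac{1}{2437811}$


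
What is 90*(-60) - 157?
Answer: -5557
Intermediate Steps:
90*(-60) - 157 = -5400 - 157 = -5557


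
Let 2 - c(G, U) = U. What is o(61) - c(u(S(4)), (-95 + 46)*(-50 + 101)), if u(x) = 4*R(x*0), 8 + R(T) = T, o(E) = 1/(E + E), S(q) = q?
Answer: -305121/122 ≈ -2501.0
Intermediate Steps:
o(E) = 1/(2*E)
R(T) = -8 + T
u(x) = -32 (u(x) = 4*(-8 + x*0) = 4*(-8 + 0) = 4*(-8) = -32)
c(G, U) = 2 - U
o(61) - c(u(S(4)), (-95 + 46)*(-50 + 101)) = (½)/61 - (2 - (-95 + 46)*(-50 + 101)) = (½)*(1/61) - (2 - (-49)*51) = 1/122 - (2 - 1*(-2499)) = 1/122 - (2 + 2499) = 1/122 - 1*2501 = 1/122 - 2501 = -305121/122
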